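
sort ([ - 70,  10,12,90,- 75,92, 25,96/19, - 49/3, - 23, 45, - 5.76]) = [ - 75, -70, - 23 , -49/3,-5.76,96/19, 10,12,25,45,90, 92 ]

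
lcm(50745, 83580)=1420860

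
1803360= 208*8670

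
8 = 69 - 61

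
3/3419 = 3/3419  =  0.00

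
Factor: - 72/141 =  - 2^3*3^1*47^( - 1) =- 24/47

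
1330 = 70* 19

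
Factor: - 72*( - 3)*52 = 11232 =2^5*3^3*13^1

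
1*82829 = 82829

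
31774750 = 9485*3350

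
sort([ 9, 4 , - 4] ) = [ - 4 , 4,  9] 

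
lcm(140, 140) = 140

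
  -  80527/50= - 80527/50 = -  1610.54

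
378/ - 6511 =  - 1 + 6133/6511 = - 0.06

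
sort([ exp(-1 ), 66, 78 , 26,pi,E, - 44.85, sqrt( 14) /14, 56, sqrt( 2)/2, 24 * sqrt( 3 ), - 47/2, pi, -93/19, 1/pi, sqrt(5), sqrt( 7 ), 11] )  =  [ - 44.85,- 47/2, - 93/19, sqrt( 14)/14, 1/pi,exp( - 1 ), sqrt( 2)/2,sqrt ( 5), sqrt( 7),E, pi, pi, 11, 26,  24 * sqrt(3 ),56, 66,78 ]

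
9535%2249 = 539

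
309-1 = 308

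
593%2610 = 593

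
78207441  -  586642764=  -  508435323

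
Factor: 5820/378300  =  5^ ( - 1)*13^ ( - 1 )  =  1/65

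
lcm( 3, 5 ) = 15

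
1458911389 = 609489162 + 849422227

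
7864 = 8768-904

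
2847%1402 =43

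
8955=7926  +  1029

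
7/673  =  7/673=0.01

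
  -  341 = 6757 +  - 7098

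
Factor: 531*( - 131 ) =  - 69561 = - 3^2 * 59^1*131^1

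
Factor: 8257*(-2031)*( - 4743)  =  3^3*17^1*23^1*31^1 *359^1*677^1 = 79539953481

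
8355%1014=243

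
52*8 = 416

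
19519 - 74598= - 55079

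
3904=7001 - 3097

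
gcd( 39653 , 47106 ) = 1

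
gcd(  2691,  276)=69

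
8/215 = 8/215 = 0.04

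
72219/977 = 72219/977= 73.92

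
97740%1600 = 140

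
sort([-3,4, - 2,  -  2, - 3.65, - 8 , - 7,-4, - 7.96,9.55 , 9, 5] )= [-8, - 7.96, - 7, - 4 , - 3.65,  -  3,-2, - 2,  4,5, 9,  9.55] 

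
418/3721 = 418/3721=0.11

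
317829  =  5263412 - 4945583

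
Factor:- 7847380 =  - 2^2*5^1*19^1*107^1*193^1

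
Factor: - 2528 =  - 2^5*79^1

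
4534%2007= 520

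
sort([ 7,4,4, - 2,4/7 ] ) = [ - 2, 4/7,4,4,7]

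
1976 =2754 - 778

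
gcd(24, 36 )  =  12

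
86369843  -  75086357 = 11283486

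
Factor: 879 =3^1*293^1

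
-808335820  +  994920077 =186584257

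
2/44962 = 1/22481=   0.00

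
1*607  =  607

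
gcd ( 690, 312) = 6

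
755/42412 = 755/42412 = 0.02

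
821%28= 9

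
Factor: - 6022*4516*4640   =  -126186433280 = -2^8*5^1*29^1 * 1129^1*3011^1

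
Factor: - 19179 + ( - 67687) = -2^1*13^2*257^1 = -86866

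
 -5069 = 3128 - 8197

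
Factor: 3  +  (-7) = - 4 =- 2^2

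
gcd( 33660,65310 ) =30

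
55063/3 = 55063/3= 18354.33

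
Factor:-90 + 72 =-18 = -2^1*3^2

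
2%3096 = 2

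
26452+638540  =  664992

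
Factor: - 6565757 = - 11^1*17^1*35111^1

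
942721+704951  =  1647672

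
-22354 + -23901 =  - 46255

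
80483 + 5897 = 86380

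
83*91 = 7553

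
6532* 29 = 189428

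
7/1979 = 7/1979=0.00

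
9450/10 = 945 = 945.00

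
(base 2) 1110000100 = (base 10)900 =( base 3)1020100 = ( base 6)4100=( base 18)2e0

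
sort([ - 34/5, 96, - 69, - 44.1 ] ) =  [ - 69, - 44.1, - 34/5,96] 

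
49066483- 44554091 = 4512392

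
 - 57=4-61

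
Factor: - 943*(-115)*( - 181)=  -  5^1*23^2*41^1*181^1  =  - 19628545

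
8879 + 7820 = 16699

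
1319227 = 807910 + 511317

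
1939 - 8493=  - 6554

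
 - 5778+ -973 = -6751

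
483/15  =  161/5 = 32.20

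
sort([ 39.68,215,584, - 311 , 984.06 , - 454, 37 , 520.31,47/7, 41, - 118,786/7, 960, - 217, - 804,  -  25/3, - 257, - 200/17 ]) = [  -  804, - 454,  -  311, - 257, - 217, - 118, - 200/17, - 25/3,47/7, 37,39.68, 41,  786/7, 215, 520.31,584,960,984.06 ]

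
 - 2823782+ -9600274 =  -12424056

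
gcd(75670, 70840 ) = 1610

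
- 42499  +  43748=1249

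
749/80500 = 107/11500 = 0.01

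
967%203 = 155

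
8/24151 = 8/24151  =  0.00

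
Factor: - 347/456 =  - 2^( - 3)*3^( - 1)*19^( - 1)*347^1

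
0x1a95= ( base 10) 6805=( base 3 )100100001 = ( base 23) CJK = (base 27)991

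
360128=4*90032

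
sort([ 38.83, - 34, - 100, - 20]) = [ - 100 , - 34 , - 20, 38.83 ]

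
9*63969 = 575721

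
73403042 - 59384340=14018702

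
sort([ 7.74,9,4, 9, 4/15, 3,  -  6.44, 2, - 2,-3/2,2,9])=[  -  6.44, - 2, - 3/2,  4/15,2, 2,3,  4,7.74,  9, 9 , 9]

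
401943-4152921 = -3750978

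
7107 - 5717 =1390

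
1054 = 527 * 2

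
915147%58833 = 32652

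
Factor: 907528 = 2^3 * 17^1 * 6673^1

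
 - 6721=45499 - 52220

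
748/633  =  1 + 115/633= 1.18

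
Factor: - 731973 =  - 3^1 * 11^1 * 41^1*541^1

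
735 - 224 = 511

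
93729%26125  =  15354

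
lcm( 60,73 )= 4380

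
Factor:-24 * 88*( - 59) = 2^6 *3^1*11^1*59^1 = 124608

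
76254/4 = 38127/2  =  19063.50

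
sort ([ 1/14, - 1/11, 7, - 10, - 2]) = [ - 10, - 2, - 1/11, 1/14, 7]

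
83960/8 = 10495 = 10495.00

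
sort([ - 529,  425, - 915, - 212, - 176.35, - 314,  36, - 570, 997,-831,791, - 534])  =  [ - 915, - 831, - 570,- 534,-529, - 314,- 212, - 176.35, 36, 425,791, 997] 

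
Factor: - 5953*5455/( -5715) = 3^ ( - 2)*127^ ( - 1)*1091^1*5953^1 = 6494723/1143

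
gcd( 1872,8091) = 9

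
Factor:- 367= - 367^1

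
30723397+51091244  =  81814641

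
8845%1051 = 437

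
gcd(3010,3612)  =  602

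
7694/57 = 134 + 56/57 = 134.98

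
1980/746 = 2 + 244/373 = 2.65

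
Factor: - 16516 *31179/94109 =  - 2^2*3^1 * 19^1 * 547^1 *4129^1*94109^( - 1) = -514952364/94109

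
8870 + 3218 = 12088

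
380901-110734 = 270167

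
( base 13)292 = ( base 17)19F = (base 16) 1C9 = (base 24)j1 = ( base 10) 457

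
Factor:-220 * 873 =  - 2^2* 3^2 * 5^1*11^1*97^1  =  - 192060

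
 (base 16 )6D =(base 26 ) 45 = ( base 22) 4L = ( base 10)109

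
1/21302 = 1/21302 = 0.00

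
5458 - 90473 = -85015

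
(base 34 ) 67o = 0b1110000011110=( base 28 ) 952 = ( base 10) 7198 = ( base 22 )EJ4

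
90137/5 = 90137/5 = 18027.40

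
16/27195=16/27195  =  0.00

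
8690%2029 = 574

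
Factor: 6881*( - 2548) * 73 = -2^2 * 7^3*13^1*73^1  *983^1 = - 1279893524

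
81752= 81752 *1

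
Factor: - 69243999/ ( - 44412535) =3^1*5^( - 1)*11^1*19^1*127^(  -  1)*69941^( - 1)*110437^1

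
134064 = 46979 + 87085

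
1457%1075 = 382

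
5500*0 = 0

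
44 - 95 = -51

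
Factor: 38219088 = 2^4*3^1*43^1*18517^1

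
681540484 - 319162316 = 362378168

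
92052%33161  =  25730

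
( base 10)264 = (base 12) 1A0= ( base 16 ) 108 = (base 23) BB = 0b100001000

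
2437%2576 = 2437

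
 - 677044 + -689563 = -1366607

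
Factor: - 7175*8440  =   - 60557000 = - 2^3*5^3* 7^1*41^1*211^1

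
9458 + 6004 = 15462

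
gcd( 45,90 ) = 45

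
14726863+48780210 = 63507073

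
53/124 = 53/124 = 0.43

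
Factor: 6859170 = 2^1*3^2*5^1*76213^1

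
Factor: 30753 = 3^3*17^1*67^1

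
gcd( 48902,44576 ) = 14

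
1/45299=1/45299 = 0.00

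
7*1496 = 10472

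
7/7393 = 7/7393 = 0.00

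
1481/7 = 211  +  4/7 = 211.57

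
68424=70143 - 1719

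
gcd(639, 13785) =3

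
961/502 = 961/502 = 1.91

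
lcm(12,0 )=0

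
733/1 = 733 = 733.00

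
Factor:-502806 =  - 2^1*3^1*47^1 * 1783^1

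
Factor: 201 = 3^1*67^1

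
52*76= 3952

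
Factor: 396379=396379^1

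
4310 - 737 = 3573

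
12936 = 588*22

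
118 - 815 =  - 697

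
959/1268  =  959/1268 = 0.76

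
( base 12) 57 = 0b1000011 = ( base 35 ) 1W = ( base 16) 43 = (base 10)67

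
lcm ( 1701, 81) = 1701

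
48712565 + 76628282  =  125340847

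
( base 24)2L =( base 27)2f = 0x45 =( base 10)69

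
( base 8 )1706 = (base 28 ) 16e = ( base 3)1022210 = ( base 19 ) 2cg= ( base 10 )966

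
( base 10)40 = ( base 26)1E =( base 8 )50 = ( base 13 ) 31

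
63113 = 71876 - 8763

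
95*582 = 55290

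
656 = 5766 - 5110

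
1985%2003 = 1985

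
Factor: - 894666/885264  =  -149111/147544   =  -2^( - 3)*18443^( - 1 )*149111^1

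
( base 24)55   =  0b1111101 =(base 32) 3t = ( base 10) 125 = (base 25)50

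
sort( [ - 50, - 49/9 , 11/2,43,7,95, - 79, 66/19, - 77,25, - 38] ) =[ - 79, - 77, - 50, -38, - 49/9,66/19,11/2, 7,25, 43,95]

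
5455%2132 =1191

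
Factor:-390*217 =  - 2^1*3^1*5^1*7^1 * 13^1*31^1 = - 84630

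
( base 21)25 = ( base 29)1I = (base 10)47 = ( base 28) 1j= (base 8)57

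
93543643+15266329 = 108809972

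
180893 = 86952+93941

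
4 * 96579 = 386316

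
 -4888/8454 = - 2444/4227= - 0.58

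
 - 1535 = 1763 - 3298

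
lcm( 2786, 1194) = 8358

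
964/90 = 10 + 32/45 = 10.71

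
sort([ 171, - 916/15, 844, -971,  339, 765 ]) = [ - 971,  -  916/15,  171, 339,765 , 844] 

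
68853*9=619677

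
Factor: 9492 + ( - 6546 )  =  2946 = 2^1*3^1*491^1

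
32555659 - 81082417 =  - 48526758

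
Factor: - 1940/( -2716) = 5^1*7^( - 1) = 5/7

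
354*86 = 30444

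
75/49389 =25/16463 = 0.00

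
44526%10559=2290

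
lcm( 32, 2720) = 2720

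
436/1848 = 109/462 = 0.24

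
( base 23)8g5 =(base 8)10775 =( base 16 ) 11FD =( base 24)7nl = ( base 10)4605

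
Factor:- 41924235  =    -  3^1 * 5^1*47^1*59467^1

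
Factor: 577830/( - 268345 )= - 618/287 = - 2^1*3^1*7^( - 1 )*41^(  -  1)* 103^1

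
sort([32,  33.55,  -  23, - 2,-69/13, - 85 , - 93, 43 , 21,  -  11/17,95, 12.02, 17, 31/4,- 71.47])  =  [ - 93, - 85, - 71.47 ,  -  23, - 69/13, - 2 , - 11/17,31/4,12.02, 17,21,32,33.55, 43,95 ]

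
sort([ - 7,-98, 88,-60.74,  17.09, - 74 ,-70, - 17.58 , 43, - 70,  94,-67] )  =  [-98, -74,-70,-70,-67, - 60.74,-17.58, - 7, 17.09,43,88,94 ]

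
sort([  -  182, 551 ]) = [ - 182,551]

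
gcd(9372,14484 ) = 852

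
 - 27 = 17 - 44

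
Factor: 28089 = 3^2*3121^1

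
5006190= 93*53830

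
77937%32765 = 12407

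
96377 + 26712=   123089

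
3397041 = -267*( - 12723)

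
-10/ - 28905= 2/5781 = 0.00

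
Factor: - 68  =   - 2^2*17^1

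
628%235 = 158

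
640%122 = 30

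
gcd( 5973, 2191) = 1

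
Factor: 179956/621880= 6427/22210 =2^( - 1) * 5^( - 1) * 2221^( - 1) * 6427^1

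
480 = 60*8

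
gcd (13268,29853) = 3317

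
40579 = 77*527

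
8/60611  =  8/60611 =0.00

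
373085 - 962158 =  - 589073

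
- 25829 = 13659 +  - 39488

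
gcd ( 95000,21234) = 2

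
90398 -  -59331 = 149729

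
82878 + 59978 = 142856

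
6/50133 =2/16711 = 0.00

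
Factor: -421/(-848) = 2^(- 4)*53^( -1)*421^1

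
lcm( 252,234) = 3276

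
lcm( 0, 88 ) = 0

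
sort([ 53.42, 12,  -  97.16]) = [ - 97.16,  12, 53.42 ]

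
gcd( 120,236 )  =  4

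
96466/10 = 9646 + 3/5 = 9646.60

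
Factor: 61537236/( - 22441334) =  - 2^1*3^1*23^1*31^( - 1)*59^1* 283^(  -  1)*1279^( - 1)*3779^1 = -30768618/11220667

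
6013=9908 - 3895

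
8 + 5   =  13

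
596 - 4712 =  - 4116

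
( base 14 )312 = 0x25c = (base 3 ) 211101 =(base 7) 1522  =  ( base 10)604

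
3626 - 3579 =47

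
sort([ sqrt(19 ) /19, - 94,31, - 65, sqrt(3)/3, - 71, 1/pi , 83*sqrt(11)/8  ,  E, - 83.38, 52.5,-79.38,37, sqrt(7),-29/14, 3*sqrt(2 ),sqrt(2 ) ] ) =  [ - 94, - 83.38,-79.38,  -  71, - 65 ,-29/14, sqrt( 19)/19, 1/pi , sqrt(3)/3,sqrt(2), sqrt(7 ), E, 3*sqrt( 2 ), 31,83 * sqrt(11 )/8,37, 52.5]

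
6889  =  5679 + 1210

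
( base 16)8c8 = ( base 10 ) 2248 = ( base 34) 1W4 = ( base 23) 45h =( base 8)4310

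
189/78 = 2 + 11/26 = 2.42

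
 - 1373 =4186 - 5559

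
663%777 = 663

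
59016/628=93  +  153/157 = 93.97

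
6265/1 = 6265=6265.00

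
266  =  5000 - 4734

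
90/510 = 3/17= 0.18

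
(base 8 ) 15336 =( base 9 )10382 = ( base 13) 3191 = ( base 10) 6878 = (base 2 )1101011011110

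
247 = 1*247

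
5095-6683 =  - 1588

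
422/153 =2 + 116/153 = 2.76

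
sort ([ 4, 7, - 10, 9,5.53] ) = [ - 10, 4, 5.53,  7 , 9]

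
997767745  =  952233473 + 45534272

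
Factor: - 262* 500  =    -  131000= -2^3*5^3*131^1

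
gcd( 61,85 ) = 1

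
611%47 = 0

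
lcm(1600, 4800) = 4800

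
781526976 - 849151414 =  - 67624438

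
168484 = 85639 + 82845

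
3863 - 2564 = 1299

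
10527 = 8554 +1973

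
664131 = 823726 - 159595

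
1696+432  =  2128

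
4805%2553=2252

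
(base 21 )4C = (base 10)96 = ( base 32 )30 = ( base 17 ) 5B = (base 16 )60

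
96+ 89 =185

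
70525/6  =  70525/6 = 11754.17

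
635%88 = 19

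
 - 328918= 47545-376463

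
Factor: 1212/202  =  2^1*3^1= 6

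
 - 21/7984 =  - 21/7984 = - 0.00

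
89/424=89/424 = 0.21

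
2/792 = 1/396 = 0.00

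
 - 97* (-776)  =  75272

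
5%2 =1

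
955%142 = 103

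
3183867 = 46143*69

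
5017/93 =53+88/93 = 53.95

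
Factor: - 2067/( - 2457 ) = 3^( - 2)*7^(  -  1)*53^1 = 53/63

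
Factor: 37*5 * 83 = 5^1*37^1 * 83^1 = 15355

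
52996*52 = 2755792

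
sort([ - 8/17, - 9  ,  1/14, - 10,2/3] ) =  [-10 , - 9 , - 8/17, 1/14,2/3]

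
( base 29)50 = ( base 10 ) 145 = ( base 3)12101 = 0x91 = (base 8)221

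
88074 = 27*3262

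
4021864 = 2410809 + 1611055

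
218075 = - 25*( - 8723 ) 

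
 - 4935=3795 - 8730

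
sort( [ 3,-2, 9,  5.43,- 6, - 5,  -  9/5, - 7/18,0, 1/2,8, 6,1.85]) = [ - 6, - 5, - 2, - 9/5, - 7/18,0, 1/2, 1.85, 3, 5.43, 6,8,  9 ] 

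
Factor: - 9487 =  - 53^1*179^1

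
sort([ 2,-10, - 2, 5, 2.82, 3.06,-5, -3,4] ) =[ - 10, - 5, - 3,-2 , 2, 2.82, 3.06, 4, 5 ] 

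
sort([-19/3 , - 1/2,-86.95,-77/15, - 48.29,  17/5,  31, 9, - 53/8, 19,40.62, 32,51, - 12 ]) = [ - 86.95, - 48.29,- 12, - 53/8, - 19/3, - 77/15, - 1/2, 17/5,9,19,31,32,40.62,51] 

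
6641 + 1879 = 8520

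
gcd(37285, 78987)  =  1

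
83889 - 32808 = 51081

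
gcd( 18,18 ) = 18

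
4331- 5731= - 1400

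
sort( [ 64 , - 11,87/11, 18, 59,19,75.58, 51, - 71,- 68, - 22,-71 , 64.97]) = [ - 71, - 71, - 68,  -  22,-11,87/11,18, 19,51,59,64,64.97,75.58]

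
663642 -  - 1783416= 2447058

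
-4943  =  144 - 5087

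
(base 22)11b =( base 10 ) 517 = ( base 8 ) 1005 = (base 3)201011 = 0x205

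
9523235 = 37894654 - 28371419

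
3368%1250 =868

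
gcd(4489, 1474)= 67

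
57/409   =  57/409=0.14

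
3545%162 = 143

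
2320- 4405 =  - 2085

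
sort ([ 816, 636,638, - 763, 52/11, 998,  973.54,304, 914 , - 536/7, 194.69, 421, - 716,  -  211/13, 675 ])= [ - 763  , - 716,-536/7, - 211/13,52/11 , 194.69 , 304,421, 636, 638, 675, 816, 914, 973.54  ,  998]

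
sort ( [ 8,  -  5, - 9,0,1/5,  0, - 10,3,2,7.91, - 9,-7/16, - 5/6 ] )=[ -10, - 9, - 9, - 5, - 5/6, - 7/16,0, 0,1/5, 2, 3, 7.91 , 8]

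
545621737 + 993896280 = 1539518017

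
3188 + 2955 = 6143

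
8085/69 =2695/23 = 117.17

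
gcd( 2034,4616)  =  2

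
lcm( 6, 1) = 6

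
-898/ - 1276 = 449/638  =  0.70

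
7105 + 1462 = 8567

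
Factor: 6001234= 2^1*3000617^1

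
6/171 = 2/57 = 0.04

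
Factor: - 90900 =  - 2^2*3^2 * 5^2 * 101^1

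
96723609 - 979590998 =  - 882867389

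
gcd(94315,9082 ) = 1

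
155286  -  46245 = 109041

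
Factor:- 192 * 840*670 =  - 108057600 =- 2^10*3^2*5^2*7^1* 67^1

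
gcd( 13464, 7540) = 4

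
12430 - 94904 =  - 82474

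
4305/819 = 5 + 10/39 = 5.26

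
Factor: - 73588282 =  - 2^1*36794141^1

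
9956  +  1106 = 11062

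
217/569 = 217/569 =0.38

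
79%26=1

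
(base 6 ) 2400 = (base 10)576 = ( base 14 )2d2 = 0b1001000000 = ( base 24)100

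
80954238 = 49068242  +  31885996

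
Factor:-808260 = -2^2*3^1*5^1*19^1*709^1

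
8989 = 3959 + 5030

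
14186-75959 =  - 61773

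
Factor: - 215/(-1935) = 1/9 = 3^( - 2)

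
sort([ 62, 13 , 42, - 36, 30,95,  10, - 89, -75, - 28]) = [ - 89,  -  75 , - 36, - 28,10 , 13,30,  42,62,95 ]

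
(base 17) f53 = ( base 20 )B13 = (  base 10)4423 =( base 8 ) 10507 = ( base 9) 6054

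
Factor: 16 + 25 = 41^1 = 41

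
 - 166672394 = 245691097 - 412363491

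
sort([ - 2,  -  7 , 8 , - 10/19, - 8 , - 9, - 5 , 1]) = [  -  9,  -  8 , - 7, - 5, - 2, - 10/19, 1, 8]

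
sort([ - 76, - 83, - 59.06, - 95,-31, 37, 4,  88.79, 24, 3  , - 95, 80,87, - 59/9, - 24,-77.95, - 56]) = [ - 95,-95, - 83, -77.95, - 76, - 59.06, - 56, - 31,-24, - 59/9 , 3,4 , 24,37 , 80,87, 88.79]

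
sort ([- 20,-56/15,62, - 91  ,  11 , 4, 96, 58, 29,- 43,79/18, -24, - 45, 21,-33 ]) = [- 91,  -  45, - 43, - 33, - 24, - 20, -56/15 , 4, 79/18,11, 21,29,  58, 62, 96] 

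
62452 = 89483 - 27031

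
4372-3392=980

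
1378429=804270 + 574159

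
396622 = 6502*61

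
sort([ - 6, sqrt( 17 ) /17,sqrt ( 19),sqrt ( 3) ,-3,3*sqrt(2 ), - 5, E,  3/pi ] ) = [ - 6, - 5, - 3,sqrt(17)/17,3/pi,  sqrt( 3 ), E, 3*sqrt( 2),sqrt ( 19)]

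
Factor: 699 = 3^1*233^1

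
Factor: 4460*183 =816180 = 2^2*3^1*5^1*61^1*223^1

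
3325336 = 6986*476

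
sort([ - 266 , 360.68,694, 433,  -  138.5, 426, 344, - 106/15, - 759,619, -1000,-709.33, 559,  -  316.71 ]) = [ - 1000, - 759,-709.33,-316.71, - 266, - 138.5, - 106/15, 344, 360.68, 426 , 433, 559,619, 694]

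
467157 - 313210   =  153947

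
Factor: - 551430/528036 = -165/158 = - 2^( - 1) * 3^1*5^1*11^1*79^(- 1 ) 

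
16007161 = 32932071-16924910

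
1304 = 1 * 1304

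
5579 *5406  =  30160074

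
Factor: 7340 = 2^2*5^1* 367^1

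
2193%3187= 2193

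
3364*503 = 1692092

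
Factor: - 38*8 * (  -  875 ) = 2^4*5^3 * 7^1*19^1 = 266000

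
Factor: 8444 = 2^2*2111^1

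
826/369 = 2+88/369 = 2.24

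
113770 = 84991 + 28779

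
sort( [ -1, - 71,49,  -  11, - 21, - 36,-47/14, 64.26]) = [ - 71, - 36, -21, - 11, - 47/14, - 1,49 , 64.26 ] 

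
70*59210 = 4144700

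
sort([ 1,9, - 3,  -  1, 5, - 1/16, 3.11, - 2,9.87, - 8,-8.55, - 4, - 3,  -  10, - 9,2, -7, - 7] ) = [ - 10, - 9, - 8.55,-8, - 7,-7, - 4, - 3, - 3, - 2,-1 , - 1/16, 1,2  ,  3.11, 5,9 , 9.87 ] 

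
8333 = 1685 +6648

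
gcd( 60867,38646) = 9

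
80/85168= 5/5323 = 0.00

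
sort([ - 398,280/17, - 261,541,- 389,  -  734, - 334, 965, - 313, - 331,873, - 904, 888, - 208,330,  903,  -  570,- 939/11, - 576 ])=[ - 904, - 734,-576,  -  570,  -  398, - 389, - 334, - 331 ,-313,  -  261, - 208,-939/11, 280/17,330,541,873, 888,  903, 965]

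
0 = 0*6204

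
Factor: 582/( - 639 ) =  - 2^1 * 3^( - 1 )*71^( - 1 )*97^1 = - 194/213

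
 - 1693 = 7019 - 8712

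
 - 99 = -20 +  - 79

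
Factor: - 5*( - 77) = 5^1*7^1*11^1 = 385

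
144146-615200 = - 471054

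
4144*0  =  0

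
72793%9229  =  8190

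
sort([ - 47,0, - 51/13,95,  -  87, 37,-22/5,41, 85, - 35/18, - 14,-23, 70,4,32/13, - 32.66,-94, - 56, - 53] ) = [-94, - 87,-56, - 53,  -  47 , - 32.66, - 23, - 14, - 22/5, - 51/13, - 35/18,0,32/13,4, 37,41,70,85,  95 ]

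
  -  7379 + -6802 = - 14181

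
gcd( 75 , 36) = 3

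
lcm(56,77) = 616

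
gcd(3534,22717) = 1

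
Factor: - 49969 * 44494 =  - 2^1 * 107^1*467^1*22247^1 = -2223320686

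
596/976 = 149/244 = 0.61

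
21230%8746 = 3738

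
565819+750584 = 1316403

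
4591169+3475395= 8066564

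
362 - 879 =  - 517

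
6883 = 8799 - 1916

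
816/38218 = 408/19109 = 0.02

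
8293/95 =87  +  28/95  =  87.29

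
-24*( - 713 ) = 17112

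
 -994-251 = -1245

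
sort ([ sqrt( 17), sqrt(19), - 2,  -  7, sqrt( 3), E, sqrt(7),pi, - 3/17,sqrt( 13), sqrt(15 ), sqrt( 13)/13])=[  -  7,-2,-3/17, sqrt( 13) /13 , sqrt(3), sqrt (7 ), E, pi, sqrt(13 ), sqrt( 15 ),  sqrt( 17 ), sqrt( 19 )]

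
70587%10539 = 7353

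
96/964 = 24/241 = 0.10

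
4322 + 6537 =10859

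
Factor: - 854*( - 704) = 2^7 * 7^1*11^1*61^1  =  601216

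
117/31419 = 13/3491 = 0.00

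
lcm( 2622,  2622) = 2622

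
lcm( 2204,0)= 0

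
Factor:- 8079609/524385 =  -3^ ( - 1)*5^ (  -  1)*43^(-1 )*271^(  -  1 )*2693203^1 = - 2693203/174795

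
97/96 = 97/96 =1.01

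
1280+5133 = 6413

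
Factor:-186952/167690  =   - 2^2* 5^( - 1 )*41^ (-1 )*409^(-1 ) *23369^1=- 93476/83845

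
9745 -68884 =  - 59139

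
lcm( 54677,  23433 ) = 164031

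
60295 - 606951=  -  546656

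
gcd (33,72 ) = 3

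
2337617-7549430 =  -5211813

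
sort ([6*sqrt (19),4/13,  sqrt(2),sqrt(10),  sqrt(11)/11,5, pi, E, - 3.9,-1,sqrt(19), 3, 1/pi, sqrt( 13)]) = [ - 3.9, - 1, sqrt( 11)/11,4/13,1/pi,sqrt (2 ), E,3,  pi , sqrt( 10 ),  sqrt(13),sqrt( 19 ),5,6*sqrt( 19)] 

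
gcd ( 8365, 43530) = 5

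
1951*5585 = 10896335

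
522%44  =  38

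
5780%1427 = 72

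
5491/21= 261 + 10/21  =  261.48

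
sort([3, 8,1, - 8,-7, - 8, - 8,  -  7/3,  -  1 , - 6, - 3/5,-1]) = [ - 8,  -  8,-8, - 7 , - 6,-7/3, - 1 ,-1, - 3/5 , 1,3, 8 ]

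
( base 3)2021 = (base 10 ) 61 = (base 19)34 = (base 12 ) 51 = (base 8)75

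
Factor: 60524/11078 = 2^1*29^( - 1 )*191^( - 1)*15131^1 = 30262/5539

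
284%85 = 29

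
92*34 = 3128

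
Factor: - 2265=-3^1*5^1*151^1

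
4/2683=4/2683 = 0.00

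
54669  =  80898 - 26229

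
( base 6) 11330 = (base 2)11001100110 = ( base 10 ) 1638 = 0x666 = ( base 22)38A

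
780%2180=780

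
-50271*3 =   -  150813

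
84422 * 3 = 253266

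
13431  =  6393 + 7038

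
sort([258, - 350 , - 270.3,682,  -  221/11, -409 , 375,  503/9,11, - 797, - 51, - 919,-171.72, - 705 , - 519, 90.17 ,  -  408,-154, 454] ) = [-919, - 797, - 705 , - 519,-409,- 408,- 350,  -  270.3,-171.72, -154,-51 ,-221/11, 11, 503/9, 90.17, 258, 375, 454,  682]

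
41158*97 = 3992326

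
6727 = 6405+322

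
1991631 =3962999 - 1971368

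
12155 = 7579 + 4576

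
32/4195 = 32/4195 = 0.01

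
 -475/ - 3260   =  95/652 = 0.15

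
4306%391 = 5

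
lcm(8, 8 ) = 8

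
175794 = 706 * 249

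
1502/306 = 751/153 = 4.91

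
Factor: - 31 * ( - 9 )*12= 3348  =  2^2*3^3*31^1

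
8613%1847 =1225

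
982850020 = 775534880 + 207315140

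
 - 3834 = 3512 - 7346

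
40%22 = 18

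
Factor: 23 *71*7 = 11431 = 7^1*23^1*71^1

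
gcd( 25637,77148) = 1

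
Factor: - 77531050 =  - 2^1*5^2*17^1*53^1*1721^1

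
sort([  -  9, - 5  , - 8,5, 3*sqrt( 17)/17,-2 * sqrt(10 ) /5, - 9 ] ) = [ - 9, - 9, - 8,-5, - 2*sqrt( 10)/5,3*sqrt(17)/17,5]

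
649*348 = 225852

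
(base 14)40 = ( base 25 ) 26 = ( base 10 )56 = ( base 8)70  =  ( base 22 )2C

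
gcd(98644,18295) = 1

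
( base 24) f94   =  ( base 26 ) D2K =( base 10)8860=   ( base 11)6725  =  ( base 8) 21234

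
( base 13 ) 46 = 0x3A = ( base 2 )111010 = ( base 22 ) 2E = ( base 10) 58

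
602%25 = 2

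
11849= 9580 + 2269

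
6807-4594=2213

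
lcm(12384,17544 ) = 210528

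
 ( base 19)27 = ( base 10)45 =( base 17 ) 2b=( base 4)231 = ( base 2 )101101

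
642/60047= 642/60047 = 0.01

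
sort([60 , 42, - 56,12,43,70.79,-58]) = [-58,-56,12,42,  43, 60,  70.79] 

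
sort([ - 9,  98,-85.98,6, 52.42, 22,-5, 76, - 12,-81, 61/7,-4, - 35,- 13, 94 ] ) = [ - 85.98,-81, - 35, - 13,- 12,-9, - 5,  -  4, 6, 61/7, 22 , 52.42, 76, 94, 98] 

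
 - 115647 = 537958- 653605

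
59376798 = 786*75543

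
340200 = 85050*4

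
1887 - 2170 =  - 283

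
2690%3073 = 2690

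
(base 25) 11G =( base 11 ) 556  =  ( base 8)1232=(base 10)666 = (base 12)476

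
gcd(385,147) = 7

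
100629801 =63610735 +37019066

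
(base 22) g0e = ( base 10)7758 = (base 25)CA8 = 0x1E4E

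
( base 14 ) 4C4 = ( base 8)1674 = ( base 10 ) 956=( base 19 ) 2c6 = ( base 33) sw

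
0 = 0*28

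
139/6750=139/6750 = 0.02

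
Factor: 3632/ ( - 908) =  - 2^2 = - 4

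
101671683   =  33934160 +67737523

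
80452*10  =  804520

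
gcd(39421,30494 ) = 79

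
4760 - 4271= 489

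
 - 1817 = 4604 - 6421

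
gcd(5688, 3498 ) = 6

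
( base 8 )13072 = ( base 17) 12bc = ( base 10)5690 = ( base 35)4MK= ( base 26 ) 8am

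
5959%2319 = 1321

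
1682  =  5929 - 4247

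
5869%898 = 481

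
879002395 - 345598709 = 533403686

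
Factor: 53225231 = 1951^1* 27281^1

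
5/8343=5/8343 = 0.00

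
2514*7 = 17598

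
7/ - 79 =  - 7/79 = -0.09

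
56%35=21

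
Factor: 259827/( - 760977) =  -  337/987 =- 3^ ( - 1)*7^(-1)*47^(-1 )*337^1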